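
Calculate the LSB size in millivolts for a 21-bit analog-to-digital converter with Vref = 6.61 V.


The resolution (LSB) of an ADC is Vref / 2^n.
LSB = 6.61 / 2^21
LSB = 6.61 / 2097152
LSB = 3.15e-06 V = 0.00315189 mV

0.00315189 mV


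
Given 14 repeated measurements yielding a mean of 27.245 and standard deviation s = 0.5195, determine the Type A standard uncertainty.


The standard uncertainty for Type A evaluation is u = s / sqrt(n).
u = 0.5195 / sqrt(14)
u = 0.5195 / 3.7417
u = 0.1388

0.1388


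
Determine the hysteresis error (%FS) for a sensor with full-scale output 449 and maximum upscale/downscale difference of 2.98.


Hysteresis = (max difference / full scale) * 100%.
H = (2.98 / 449) * 100
H = 0.664 %FS

0.664 %FS


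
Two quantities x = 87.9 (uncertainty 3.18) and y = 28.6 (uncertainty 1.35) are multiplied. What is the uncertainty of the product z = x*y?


For a product z = x*y, the relative uncertainty is:
uz/z = sqrt((ux/x)^2 + (uy/y)^2)
Relative uncertainties: ux/x = 3.18/87.9 = 0.036177
uy/y = 1.35/28.6 = 0.047203
z = 87.9 * 28.6 = 2513.9
uz = 2513.9 * sqrt(0.036177^2 + 0.047203^2) = 149.509

149.509


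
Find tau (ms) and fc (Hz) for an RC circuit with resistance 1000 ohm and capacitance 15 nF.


Time constant: tau = R * C.
tau = 1000 * 1.50e-08 = 1.5e-05 s
tau = 0.015 ms
Cutoff frequency: fc = 1 / (2*pi*R*C).
fc = 1 / (2*pi*1.5e-05) = 10610.33 Hz

tau = 0.015 ms, fc = 10610.33 Hz


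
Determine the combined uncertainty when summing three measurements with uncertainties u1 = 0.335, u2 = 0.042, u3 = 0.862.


For a sum of independent quantities, uc = sqrt(u1^2 + u2^2 + u3^2).
uc = sqrt(0.335^2 + 0.042^2 + 0.862^2)
uc = sqrt(0.112225 + 0.001764 + 0.743044)
uc = 0.9258

0.9258


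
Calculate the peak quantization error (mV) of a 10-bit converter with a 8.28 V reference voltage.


The maximum quantization error is +/- LSB/2.
LSB = Vref / 2^n = 8.28 / 1024 = 0.00808594 V
Max error = LSB / 2 = 0.00808594 / 2 = 0.00404297 V
Max error = 4.043 mV

4.043 mV


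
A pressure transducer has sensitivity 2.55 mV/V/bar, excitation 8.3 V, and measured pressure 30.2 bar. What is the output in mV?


Output = sensitivity * Vex * P.
Vout = 2.55 * 8.3 * 30.2
Vout = 21.165 * 30.2
Vout = 639.18 mV

639.18 mV


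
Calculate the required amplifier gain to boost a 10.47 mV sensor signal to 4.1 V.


Gain = Vout / Vin (converting to same units).
G = 4.1 V / 10.47 mV
G = 4100.0 mV / 10.47 mV
G = 391.6

391.6


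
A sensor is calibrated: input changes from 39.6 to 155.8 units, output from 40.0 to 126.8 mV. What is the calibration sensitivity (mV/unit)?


Sensitivity = (y2 - y1) / (x2 - x1).
S = (126.8 - 40.0) / (155.8 - 39.6)
S = 86.8 / 116.2
S = 0.747 mV/unit

0.747 mV/unit


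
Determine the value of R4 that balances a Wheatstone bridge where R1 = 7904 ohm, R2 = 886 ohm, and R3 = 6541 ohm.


At balance: R1*R4 = R2*R3, so R4 = R2*R3/R1.
R4 = 886 * 6541 / 7904
R4 = 5795326 / 7904
R4 = 733.21 ohm

733.21 ohm


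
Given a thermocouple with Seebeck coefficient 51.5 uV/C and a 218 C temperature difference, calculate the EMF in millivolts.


The thermocouple output V = sensitivity * dT.
V = 51.5 uV/C * 218 C
V = 11227.0 uV
V = 11.227 mV

11.227 mV


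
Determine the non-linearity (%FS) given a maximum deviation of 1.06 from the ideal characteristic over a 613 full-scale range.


Linearity error = (max deviation / full scale) * 100%.
Linearity = (1.06 / 613) * 100
Linearity = 0.173 %FS

0.173 %FS


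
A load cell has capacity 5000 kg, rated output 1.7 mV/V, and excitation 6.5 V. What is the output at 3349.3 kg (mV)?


Vout = rated_output * Vex * (load / capacity).
Vout = 1.7 * 6.5 * (3349.3 / 5000)
Vout = 1.7 * 6.5 * 0.66986
Vout = 7.402 mV

7.402 mV


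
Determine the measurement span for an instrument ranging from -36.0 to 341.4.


Span = upper range - lower range.
Span = 341.4 - (-36.0)
Span = 377.4

377.4


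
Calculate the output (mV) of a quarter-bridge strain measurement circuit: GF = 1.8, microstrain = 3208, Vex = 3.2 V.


Quarter bridge output: Vout = (GF * epsilon * Vex) / 4.
Vout = (1.8 * 3208e-6 * 3.2) / 4
Vout = 0.01847808 / 4 V
Vout = 0.00461952 V = 4.6195 mV

4.6195 mV


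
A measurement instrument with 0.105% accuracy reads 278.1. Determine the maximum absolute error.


Absolute error = (accuracy% / 100) * reading.
Error = (0.105 / 100) * 278.1
Error = 0.00105 * 278.1
Error = 0.292

0.292


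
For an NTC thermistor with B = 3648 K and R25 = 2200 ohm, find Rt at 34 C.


NTC thermistor equation: Rt = R25 * exp(B * (1/T - 1/T25)).
T in Kelvin: 307.15 K, T25 = 298.15 K
1/T - 1/T25 = 1/307.15 - 1/298.15 = -9.828e-05
B * (1/T - 1/T25) = 3648 * -9.828e-05 = -0.3585
Rt = 2200 * exp(-0.3585) = 1537.2 ohm

1537.2 ohm


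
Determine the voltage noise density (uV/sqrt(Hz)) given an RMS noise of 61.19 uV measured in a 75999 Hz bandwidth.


Noise spectral density = Vrms / sqrt(BW).
NSD = 61.19 / sqrt(75999)
NSD = 61.19 / 275.6792
NSD = 0.222 uV/sqrt(Hz)

0.222 uV/sqrt(Hz)


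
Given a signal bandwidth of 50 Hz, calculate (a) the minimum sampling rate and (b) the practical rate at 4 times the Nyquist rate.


By Nyquist theorem, fs_min = 2 * fmax.
fs_min = 2 * 50 = 100 Hz
Practical rate = 4 * fs_min = 4 * 100 = 400 Hz

fs_min = 100 Hz, fs_practical = 400 Hz


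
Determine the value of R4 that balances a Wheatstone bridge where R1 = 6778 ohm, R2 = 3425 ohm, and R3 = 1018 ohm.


At balance: R1*R4 = R2*R3, so R4 = R2*R3/R1.
R4 = 3425 * 1018 / 6778
R4 = 3486650 / 6778
R4 = 514.41 ohm

514.41 ohm


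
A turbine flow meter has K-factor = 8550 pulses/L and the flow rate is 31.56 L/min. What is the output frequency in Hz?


Frequency = K * Q / 60 (converting L/min to L/s).
f = 8550 * 31.56 / 60
f = 269838.0 / 60
f = 4497.3 Hz

4497.3 Hz


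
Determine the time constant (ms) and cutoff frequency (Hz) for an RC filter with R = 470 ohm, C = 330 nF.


Time constant: tau = R * C.
tau = 470 * 3.30e-07 = 0.0001551 s
tau = 0.1551 ms
Cutoff frequency: fc = 1 / (2*pi*R*C).
fc = 1 / (2*pi*0.0001551) = 1026.14 Hz

tau = 0.1551 ms, fc = 1026.14 Hz


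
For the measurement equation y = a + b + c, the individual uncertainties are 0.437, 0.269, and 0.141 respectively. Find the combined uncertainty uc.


For a sum of independent quantities, uc = sqrt(u1^2 + u2^2 + u3^2).
uc = sqrt(0.437^2 + 0.269^2 + 0.141^2)
uc = sqrt(0.190969 + 0.072361 + 0.019881)
uc = 0.5322

0.5322


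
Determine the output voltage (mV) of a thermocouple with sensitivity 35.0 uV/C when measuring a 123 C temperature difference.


The thermocouple output V = sensitivity * dT.
V = 35.0 uV/C * 123 C
V = 4305.0 uV
V = 4.305 mV

4.305 mV


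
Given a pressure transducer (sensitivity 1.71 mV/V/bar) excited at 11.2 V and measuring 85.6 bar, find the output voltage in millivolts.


Output = sensitivity * Vex * P.
Vout = 1.71 * 11.2 * 85.6
Vout = 19.152 * 85.6
Vout = 1639.41 mV

1639.41 mV


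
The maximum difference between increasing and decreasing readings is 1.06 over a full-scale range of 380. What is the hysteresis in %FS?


Hysteresis = (max difference / full scale) * 100%.
H = (1.06 / 380) * 100
H = 0.279 %FS

0.279 %FS


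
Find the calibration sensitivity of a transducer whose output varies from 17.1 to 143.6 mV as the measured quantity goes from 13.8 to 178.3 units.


Sensitivity = (y2 - y1) / (x2 - x1).
S = (143.6 - 17.1) / (178.3 - 13.8)
S = 126.5 / 164.5
S = 0.769 mV/unit

0.769 mV/unit


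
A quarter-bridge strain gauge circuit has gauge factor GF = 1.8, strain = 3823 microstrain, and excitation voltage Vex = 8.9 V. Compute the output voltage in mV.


Quarter bridge output: Vout = (GF * epsilon * Vex) / 4.
Vout = (1.8 * 3823e-6 * 8.9) / 4
Vout = 0.06124446 / 4 V
Vout = 0.01531112 V = 15.3111 mV

15.3111 mV


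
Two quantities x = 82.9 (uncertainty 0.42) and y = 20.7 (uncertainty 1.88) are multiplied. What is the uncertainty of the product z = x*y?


For a product z = x*y, the relative uncertainty is:
uz/z = sqrt((ux/x)^2 + (uy/y)^2)
Relative uncertainties: ux/x = 0.42/82.9 = 0.005066
uy/y = 1.88/20.7 = 0.090821
z = 82.9 * 20.7 = 1716.0
uz = 1716.0 * sqrt(0.005066^2 + 0.090821^2) = 156.094

156.094


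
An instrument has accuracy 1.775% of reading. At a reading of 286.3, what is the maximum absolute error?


Absolute error = (accuracy% / 100) * reading.
Error = (1.775 / 100) * 286.3
Error = 0.01775 * 286.3
Error = 5.0818

5.0818


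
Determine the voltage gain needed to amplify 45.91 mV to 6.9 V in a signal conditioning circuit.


Gain = Vout / Vin (converting to same units).
G = 6.9 V / 45.91 mV
G = 6900.0 mV / 45.91 mV
G = 150.29

150.29


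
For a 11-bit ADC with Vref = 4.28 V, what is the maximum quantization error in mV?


The maximum quantization error is +/- LSB/2.
LSB = Vref / 2^n = 4.28 / 2048 = 0.00208984 V
Max error = LSB / 2 = 0.00208984 / 2 = 0.00104492 V
Max error = 1.0449 mV

1.0449 mV


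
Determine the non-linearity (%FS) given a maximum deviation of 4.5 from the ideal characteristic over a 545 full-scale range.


Linearity error = (max deviation / full scale) * 100%.
Linearity = (4.5 / 545) * 100
Linearity = 0.826 %FS

0.826 %FS


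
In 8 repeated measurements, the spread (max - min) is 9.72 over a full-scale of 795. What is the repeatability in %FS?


Repeatability = (spread / full scale) * 100%.
R = (9.72 / 795) * 100
R = 1.223 %FS

1.223 %FS


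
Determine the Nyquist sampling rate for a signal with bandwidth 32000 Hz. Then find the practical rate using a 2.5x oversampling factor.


By Nyquist theorem, fs_min = 2 * fmax.
fs_min = 2 * 32000 = 64000 Hz
Practical rate = 2.5 * fs_min = 2.5 * 64000 = 160000 Hz

fs_min = 64000 Hz, fs_practical = 160000 Hz


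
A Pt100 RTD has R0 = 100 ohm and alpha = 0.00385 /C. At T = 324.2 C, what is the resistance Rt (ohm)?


The RTD equation: Rt = R0 * (1 + alpha * T).
Rt = 100 * (1 + 0.00385 * 324.2)
Rt = 100 * (1 + 1.24817)
Rt = 100 * 2.24817
Rt = 224.817 ohm

224.817 ohm


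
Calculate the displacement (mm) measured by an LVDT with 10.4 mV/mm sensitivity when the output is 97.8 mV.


Displacement = Vout / sensitivity.
d = 97.8 / 10.4
d = 9.404 mm

9.404 mm


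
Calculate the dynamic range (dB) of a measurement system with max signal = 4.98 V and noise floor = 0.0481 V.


Dynamic range = 20 * log10(Vmax / Vnoise).
DR = 20 * log10(4.98 / 0.0481)
DR = 20 * log10(103.53)
DR = 40.3 dB

40.3 dB


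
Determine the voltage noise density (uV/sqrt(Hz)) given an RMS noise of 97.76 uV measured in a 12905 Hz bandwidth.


Noise spectral density = Vrms / sqrt(BW).
NSD = 97.76 / sqrt(12905)
NSD = 97.76 / 113.6002
NSD = 0.8606 uV/sqrt(Hz)

0.8606 uV/sqrt(Hz)


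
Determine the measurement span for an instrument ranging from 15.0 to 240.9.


Span = upper range - lower range.
Span = 240.9 - (15.0)
Span = 225.9

225.9


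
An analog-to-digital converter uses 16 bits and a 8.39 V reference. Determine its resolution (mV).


The resolution (LSB) of an ADC is Vref / 2^n.
LSB = 8.39 / 2^16
LSB = 8.39 / 65536
LSB = 0.00012802 V = 0.12802124 mV

0.12802124 mV


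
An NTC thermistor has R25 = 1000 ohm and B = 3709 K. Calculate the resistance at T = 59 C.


NTC thermistor equation: Rt = R25 * exp(B * (1/T - 1/T25)).
T in Kelvin: 332.15 K, T25 = 298.15 K
1/T - 1/T25 = 1/332.15 - 1/298.15 = -0.00034333
B * (1/T - 1/T25) = 3709 * -0.00034333 = -1.2734
Rt = 1000 * exp(-1.2734) = 279.9 ohm

279.9 ohm


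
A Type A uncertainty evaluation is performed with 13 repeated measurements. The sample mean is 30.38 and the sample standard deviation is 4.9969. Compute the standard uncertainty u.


The standard uncertainty for Type A evaluation is u = s / sqrt(n).
u = 4.9969 / sqrt(13)
u = 4.9969 / 3.6056
u = 1.3859

1.3859


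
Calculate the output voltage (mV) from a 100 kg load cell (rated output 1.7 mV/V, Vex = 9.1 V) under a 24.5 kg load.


Vout = rated_output * Vex * (load / capacity).
Vout = 1.7 * 9.1 * (24.5 / 100)
Vout = 1.7 * 9.1 * 0.245
Vout = 3.79 mV

3.79 mV


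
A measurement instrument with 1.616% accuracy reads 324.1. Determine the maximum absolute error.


Absolute error = (accuracy% / 100) * reading.
Error = (1.616 / 100) * 324.1
Error = 0.01616 * 324.1
Error = 5.2375

5.2375


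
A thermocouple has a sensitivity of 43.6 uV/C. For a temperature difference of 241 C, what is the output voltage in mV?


The thermocouple output V = sensitivity * dT.
V = 43.6 uV/C * 241 C
V = 10507.6 uV
V = 10.508 mV

10.508 mV


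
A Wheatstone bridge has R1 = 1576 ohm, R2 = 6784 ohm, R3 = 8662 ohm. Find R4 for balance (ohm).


At balance: R1*R4 = R2*R3, so R4 = R2*R3/R1.
R4 = 6784 * 8662 / 1576
R4 = 58763008 / 1576
R4 = 37286.17 ohm

37286.17 ohm


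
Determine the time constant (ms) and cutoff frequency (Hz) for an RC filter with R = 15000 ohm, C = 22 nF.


Time constant: tau = R * C.
tau = 15000 * 2.20e-08 = 0.00033 s
tau = 0.33 ms
Cutoff frequency: fc = 1 / (2*pi*R*C).
fc = 1 / (2*pi*0.00033) = 482.29 Hz

tau = 0.33 ms, fc = 482.29 Hz


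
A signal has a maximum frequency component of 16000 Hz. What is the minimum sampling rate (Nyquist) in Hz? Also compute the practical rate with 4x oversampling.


By Nyquist theorem, fs_min = 2 * fmax.
fs_min = 2 * 16000 = 32000 Hz
Practical rate = 4 * fs_min = 4 * 32000 = 128000 Hz

fs_min = 32000 Hz, fs_practical = 128000 Hz


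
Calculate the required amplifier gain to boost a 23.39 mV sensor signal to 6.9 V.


Gain = Vout / Vin (converting to same units).
G = 6.9 V / 23.39 mV
G = 6900.0 mV / 23.39 mV
G = 295.0

295.0


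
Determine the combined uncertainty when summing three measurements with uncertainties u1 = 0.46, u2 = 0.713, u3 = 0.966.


For a sum of independent quantities, uc = sqrt(u1^2 + u2^2 + u3^2).
uc = sqrt(0.46^2 + 0.713^2 + 0.966^2)
uc = sqrt(0.2116 + 0.508369 + 0.933156)
uc = 1.2857

1.2857


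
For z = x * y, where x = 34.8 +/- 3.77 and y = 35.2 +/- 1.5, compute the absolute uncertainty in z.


For a product z = x*y, the relative uncertainty is:
uz/z = sqrt((ux/x)^2 + (uy/y)^2)
Relative uncertainties: ux/x = 3.77/34.8 = 0.108333
uy/y = 1.5/35.2 = 0.042614
z = 34.8 * 35.2 = 1225.0
uz = 1225.0 * sqrt(0.108333^2 + 0.042614^2) = 142.602

142.602


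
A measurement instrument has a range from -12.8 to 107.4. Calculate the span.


Span = upper range - lower range.
Span = 107.4 - (-12.8)
Span = 120.2

120.2


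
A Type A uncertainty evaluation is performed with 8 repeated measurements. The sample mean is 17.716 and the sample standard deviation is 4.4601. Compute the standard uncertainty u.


The standard uncertainty for Type A evaluation is u = s / sqrt(n).
u = 4.4601 / sqrt(8)
u = 4.4601 / 2.8284
u = 1.5769

1.5769


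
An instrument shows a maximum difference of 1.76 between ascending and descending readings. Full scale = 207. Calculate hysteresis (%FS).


Hysteresis = (max difference / full scale) * 100%.
H = (1.76 / 207) * 100
H = 0.85 %FS

0.85 %FS


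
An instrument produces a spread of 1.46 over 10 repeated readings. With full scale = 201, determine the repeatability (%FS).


Repeatability = (spread / full scale) * 100%.
R = (1.46 / 201) * 100
R = 0.726 %FS

0.726 %FS


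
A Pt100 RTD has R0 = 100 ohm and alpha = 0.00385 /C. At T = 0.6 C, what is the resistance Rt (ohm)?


The RTD equation: Rt = R0 * (1 + alpha * T).
Rt = 100 * (1 + 0.00385 * 0.6)
Rt = 100 * (1 + 0.00231)
Rt = 100 * 1.00231
Rt = 100.231 ohm

100.231 ohm


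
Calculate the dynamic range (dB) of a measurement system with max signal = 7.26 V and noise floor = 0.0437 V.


Dynamic range = 20 * log10(Vmax / Vnoise).
DR = 20 * log10(7.26 / 0.0437)
DR = 20 * log10(166.13)
DR = 44.41 dB

44.41 dB


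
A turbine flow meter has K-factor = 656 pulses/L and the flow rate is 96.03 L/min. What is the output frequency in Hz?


Frequency = K * Q / 60 (converting L/min to L/s).
f = 656 * 96.03 / 60
f = 62995.68 / 60
f = 1049.93 Hz

1049.93 Hz


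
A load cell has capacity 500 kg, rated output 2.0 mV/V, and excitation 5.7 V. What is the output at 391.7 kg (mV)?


Vout = rated_output * Vex * (load / capacity).
Vout = 2.0 * 5.7 * (391.7 / 500)
Vout = 2.0 * 5.7 * 0.7834
Vout = 8.931 mV

8.931 mV


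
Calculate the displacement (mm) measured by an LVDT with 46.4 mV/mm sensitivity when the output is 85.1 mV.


Displacement = Vout / sensitivity.
d = 85.1 / 46.4
d = 1.834 mm

1.834 mm


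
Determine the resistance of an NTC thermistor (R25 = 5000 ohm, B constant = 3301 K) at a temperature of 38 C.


NTC thermistor equation: Rt = R25 * exp(B * (1/T - 1/T25)).
T in Kelvin: 311.15 K, T25 = 298.15 K
1/T - 1/T25 = 1/311.15 - 1/298.15 = -0.00014013
B * (1/T - 1/T25) = 3301 * -0.00014013 = -0.4626
Rt = 5000 * exp(-0.4626) = 3148.3 ohm

3148.3 ohm


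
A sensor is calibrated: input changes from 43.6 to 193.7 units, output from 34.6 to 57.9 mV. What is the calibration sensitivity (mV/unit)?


Sensitivity = (y2 - y1) / (x2 - x1).
S = (57.9 - 34.6) / (193.7 - 43.6)
S = 23.3 / 150.1
S = 0.1552 mV/unit

0.1552 mV/unit


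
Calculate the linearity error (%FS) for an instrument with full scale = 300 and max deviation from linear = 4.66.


Linearity error = (max deviation / full scale) * 100%.
Linearity = (4.66 / 300) * 100
Linearity = 1.553 %FS

1.553 %FS


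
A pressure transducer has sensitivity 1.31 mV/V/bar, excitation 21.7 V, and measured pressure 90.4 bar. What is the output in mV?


Output = sensitivity * Vex * P.
Vout = 1.31 * 21.7 * 90.4
Vout = 28.427 * 90.4
Vout = 2569.8 mV

2569.8 mV


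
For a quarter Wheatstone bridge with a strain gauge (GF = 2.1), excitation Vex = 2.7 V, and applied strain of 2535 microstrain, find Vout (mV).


Quarter bridge output: Vout = (GF * epsilon * Vex) / 4.
Vout = (2.1 * 2535e-6 * 2.7) / 4
Vout = 0.01437345 / 4 V
Vout = 0.00359336 V = 3.5934 mV

3.5934 mV


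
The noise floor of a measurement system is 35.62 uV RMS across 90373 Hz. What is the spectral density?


Noise spectral density = Vrms / sqrt(BW).
NSD = 35.62 / sqrt(90373)
NSD = 35.62 / 300.621
NSD = 0.1185 uV/sqrt(Hz)

0.1185 uV/sqrt(Hz)


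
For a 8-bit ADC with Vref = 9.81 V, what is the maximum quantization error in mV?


The maximum quantization error is +/- LSB/2.
LSB = Vref / 2^n = 9.81 / 256 = 0.03832031 V
Max error = LSB / 2 = 0.03832031 / 2 = 0.01916016 V
Max error = 19.1602 mV

19.1602 mV


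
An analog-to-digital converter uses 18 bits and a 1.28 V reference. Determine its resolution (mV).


The resolution (LSB) of an ADC is Vref / 2^n.
LSB = 1.28 / 2^18
LSB = 1.28 / 262144
LSB = 4.88e-06 V = 0.00488281 mV

0.00488281 mV


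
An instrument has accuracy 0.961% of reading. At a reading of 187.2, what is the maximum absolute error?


Absolute error = (accuracy% / 100) * reading.
Error = (0.961 / 100) * 187.2
Error = 0.00961 * 187.2
Error = 1.799

1.799


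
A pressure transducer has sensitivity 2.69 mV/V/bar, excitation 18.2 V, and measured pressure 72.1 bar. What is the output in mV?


Output = sensitivity * Vex * P.
Vout = 2.69 * 18.2 * 72.1
Vout = 48.958 * 72.1
Vout = 3529.87 mV

3529.87 mV


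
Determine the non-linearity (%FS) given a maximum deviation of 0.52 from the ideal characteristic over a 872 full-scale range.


Linearity error = (max deviation / full scale) * 100%.
Linearity = (0.52 / 872) * 100
Linearity = 0.06 %FS

0.06 %FS


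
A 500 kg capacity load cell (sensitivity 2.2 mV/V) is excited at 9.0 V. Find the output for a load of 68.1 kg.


Vout = rated_output * Vex * (load / capacity).
Vout = 2.2 * 9.0 * (68.1 / 500)
Vout = 2.2 * 9.0 * 0.1362
Vout = 2.697 mV

2.697 mV


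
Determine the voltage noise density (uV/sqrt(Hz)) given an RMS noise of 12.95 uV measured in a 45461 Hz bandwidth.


Noise spectral density = Vrms / sqrt(BW).
NSD = 12.95 / sqrt(45461)
NSD = 12.95 / 213.2159
NSD = 0.0607 uV/sqrt(Hz)

0.0607 uV/sqrt(Hz)


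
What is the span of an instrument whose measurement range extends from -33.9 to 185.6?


Span = upper range - lower range.
Span = 185.6 - (-33.9)
Span = 219.5

219.5


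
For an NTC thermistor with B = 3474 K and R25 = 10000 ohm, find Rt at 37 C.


NTC thermistor equation: Rt = R25 * exp(B * (1/T - 1/T25)).
T in Kelvin: 310.15 K, T25 = 298.15 K
1/T - 1/T25 = 1/310.15 - 1/298.15 = -0.00012977
B * (1/T - 1/T25) = 3474 * -0.00012977 = -0.4508
Rt = 10000 * exp(-0.4508) = 6371.0 ohm

6371.0 ohm


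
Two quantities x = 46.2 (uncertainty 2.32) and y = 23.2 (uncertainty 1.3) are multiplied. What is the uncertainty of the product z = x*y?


For a product z = x*y, the relative uncertainty is:
uz/z = sqrt((ux/x)^2 + (uy/y)^2)
Relative uncertainties: ux/x = 2.32/46.2 = 0.050216
uy/y = 1.3/23.2 = 0.056034
z = 46.2 * 23.2 = 1071.8
uz = 1071.8 * sqrt(0.050216^2 + 0.056034^2) = 80.649

80.649


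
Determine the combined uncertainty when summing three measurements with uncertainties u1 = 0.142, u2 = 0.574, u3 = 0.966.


For a sum of independent quantities, uc = sqrt(u1^2 + u2^2 + u3^2).
uc = sqrt(0.142^2 + 0.574^2 + 0.966^2)
uc = sqrt(0.020164 + 0.329476 + 0.933156)
uc = 1.1326

1.1326


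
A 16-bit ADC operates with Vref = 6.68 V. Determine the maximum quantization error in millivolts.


The maximum quantization error is +/- LSB/2.
LSB = Vref / 2^n = 6.68 / 65536 = 0.00010193 V
Max error = LSB / 2 = 0.00010193 / 2 = 5.096e-05 V
Max error = 0.051 mV

0.051 mV


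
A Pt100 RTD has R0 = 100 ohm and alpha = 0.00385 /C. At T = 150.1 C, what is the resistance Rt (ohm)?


The RTD equation: Rt = R0 * (1 + alpha * T).
Rt = 100 * (1 + 0.00385 * 150.1)
Rt = 100 * (1 + 0.577885)
Rt = 100 * 1.577885
Rt = 157.788 ohm

157.788 ohm


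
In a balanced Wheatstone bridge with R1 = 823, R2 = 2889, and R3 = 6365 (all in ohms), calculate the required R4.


At balance: R1*R4 = R2*R3, so R4 = R2*R3/R1.
R4 = 2889 * 6365 / 823
R4 = 18388485 / 823
R4 = 22343.24 ohm

22343.24 ohm


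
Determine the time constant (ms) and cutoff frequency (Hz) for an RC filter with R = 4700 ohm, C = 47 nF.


Time constant: tau = R * C.
tau = 4700 * 4.70e-08 = 0.0002209 s
tau = 0.2209 ms
Cutoff frequency: fc = 1 / (2*pi*R*C).
fc = 1 / (2*pi*0.0002209) = 720.48 Hz

tau = 0.2209 ms, fc = 720.48 Hz


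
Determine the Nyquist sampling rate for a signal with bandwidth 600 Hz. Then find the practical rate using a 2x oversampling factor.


By Nyquist theorem, fs_min = 2 * fmax.
fs_min = 2 * 600 = 1200 Hz
Practical rate = 2 * fs_min = 2 * 1200 = 2400 Hz

fs_min = 1200 Hz, fs_practical = 2400 Hz


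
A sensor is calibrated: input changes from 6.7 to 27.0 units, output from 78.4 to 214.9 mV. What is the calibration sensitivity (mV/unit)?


Sensitivity = (y2 - y1) / (x2 - x1).
S = (214.9 - 78.4) / (27.0 - 6.7)
S = 136.5 / 20.3
S = 6.7241 mV/unit

6.7241 mV/unit


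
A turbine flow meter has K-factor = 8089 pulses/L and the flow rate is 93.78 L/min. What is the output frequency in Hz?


Frequency = K * Q / 60 (converting L/min to L/s).
f = 8089 * 93.78 / 60
f = 758586.42 / 60
f = 12643.11 Hz

12643.11 Hz


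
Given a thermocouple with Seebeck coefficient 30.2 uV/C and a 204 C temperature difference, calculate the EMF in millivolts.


The thermocouple output V = sensitivity * dT.
V = 30.2 uV/C * 204 C
V = 6160.8 uV
V = 6.161 mV

6.161 mV


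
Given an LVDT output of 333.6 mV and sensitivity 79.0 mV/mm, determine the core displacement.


Displacement = Vout / sensitivity.
d = 333.6 / 79.0
d = 4.223 mm

4.223 mm


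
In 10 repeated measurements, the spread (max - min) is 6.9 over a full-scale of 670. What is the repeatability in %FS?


Repeatability = (spread / full scale) * 100%.
R = (6.9 / 670) * 100
R = 1.03 %FS

1.03 %FS


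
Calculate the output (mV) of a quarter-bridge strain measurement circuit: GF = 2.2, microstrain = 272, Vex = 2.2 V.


Quarter bridge output: Vout = (GF * epsilon * Vex) / 4.
Vout = (2.2 * 272e-6 * 2.2) / 4
Vout = 0.00131648 / 4 V
Vout = 0.00032912 V = 0.3291 mV

0.3291 mV


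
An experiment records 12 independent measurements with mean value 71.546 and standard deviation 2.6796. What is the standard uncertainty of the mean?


The standard uncertainty for Type A evaluation is u = s / sqrt(n).
u = 2.6796 / sqrt(12)
u = 2.6796 / 3.4641
u = 0.7735

0.7735


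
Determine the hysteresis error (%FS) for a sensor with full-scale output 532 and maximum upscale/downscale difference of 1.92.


Hysteresis = (max difference / full scale) * 100%.
H = (1.92 / 532) * 100
H = 0.361 %FS

0.361 %FS


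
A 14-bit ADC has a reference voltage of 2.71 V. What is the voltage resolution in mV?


The resolution (LSB) of an ADC is Vref / 2^n.
LSB = 2.71 / 2^14
LSB = 2.71 / 16384
LSB = 0.00016541 V = 0.16540527 mV

0.16540527 mV


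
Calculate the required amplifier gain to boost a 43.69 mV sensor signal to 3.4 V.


Gain = Vout / Vin (converting to same units).
G = 3.4 V / 43.69 mV
G = 3400.0 mV / 43.69 mV
G = 77.82

77.82


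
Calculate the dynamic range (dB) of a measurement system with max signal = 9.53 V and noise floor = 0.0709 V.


Dynamic range = 20 * log10(Vmax / Vnoise).
DR = 20 * log10(9.53 / 0.0709)
DR = 20 * log10(134.41)
DR = 42.57 dB

42.57 dB


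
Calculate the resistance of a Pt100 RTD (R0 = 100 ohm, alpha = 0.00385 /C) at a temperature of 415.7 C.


The RTD equation: Rt = R0 * (1 + alpha * T).
Rt = 100 * (1 + 0.00385 * 415.7)
Rt = 100 * (1 + 1.600445)
Rt = 100 * 2.600445
Rt = 260.045 ohm

260.045 ohm


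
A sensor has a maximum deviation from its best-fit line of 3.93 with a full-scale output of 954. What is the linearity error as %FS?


Linearity error = (max deviation / full scale) * 100%.
Linearity = (3.93 / 954) * 100
Linearity = 0.412 %FS

0.412 %FS


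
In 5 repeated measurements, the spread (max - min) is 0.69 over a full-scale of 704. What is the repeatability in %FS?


Repeatability = (spread / full scale) * 100%.
R = (0.69 / 704) * 100
R = 0.098 %FS

0.098 %FS


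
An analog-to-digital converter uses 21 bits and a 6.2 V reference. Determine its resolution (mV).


The resolution (LSB) of an ADC is Vref / 2^n.
LSB = 6.2 / 2^21
LSB = 6.2 / 2097152
LSB = 2.96e-06 V = 0.00295639 mV

0.00295639 mV


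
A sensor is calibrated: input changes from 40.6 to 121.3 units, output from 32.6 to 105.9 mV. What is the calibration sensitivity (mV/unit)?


Sensitivity = (y2 - y1) / (x2 - x1).
S = (105.9 - 32.6) / (121.3 - 40.6)
S = 73.3 / 80.7
S = 0.9083 mV/unit

0.9083 mV/unit


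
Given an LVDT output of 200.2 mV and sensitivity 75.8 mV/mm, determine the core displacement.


Displacement = Vout / sensitivity.
d = 200.2 / 75.8
d = 2.641 mm

2.641 mm


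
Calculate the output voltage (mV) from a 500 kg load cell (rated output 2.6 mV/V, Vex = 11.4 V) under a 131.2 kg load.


Vout = rated_output * Vex * (load / capacity).
Vout = 2.6 * 11.4 * (131.2 / 500)
Vout = 2.6 * 11.4 * 0.2624
Vout = 7.778 mV

7.778 mV


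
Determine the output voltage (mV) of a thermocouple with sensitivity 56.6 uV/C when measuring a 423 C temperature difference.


The thermocouple output V = sensitivity * dT.
V = 56.6 uV/C * 423 C
V = 23941.8 uV
V = 23.942 mV

23.942 mV


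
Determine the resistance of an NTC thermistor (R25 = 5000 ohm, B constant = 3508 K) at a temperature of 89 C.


NTC thermistor equation: Rt = R25 * exp(B * (1/T - 1/T25)).
T in Kelvin: 362.15 K, T25 = 298.15 K
1/T - 1/T25 = 1/362.15 - 1/298.15 = -0.00059273
B * (1/T - 1/T25) = 3508 * -0.00059273 = -2.0793
Rt = 5000 * exp(-2.0793) = 625.1 ohm

625.1 ohm


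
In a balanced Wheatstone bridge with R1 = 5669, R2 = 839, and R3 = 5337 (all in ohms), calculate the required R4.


At balance: R1*R4 = R2*R3, so R4 = R2*R3/R1.
R4 = 839 * 5337 / 5669
R4 = 4477743 / 5669
R4 = 789.86 ohm

789.86 ohm


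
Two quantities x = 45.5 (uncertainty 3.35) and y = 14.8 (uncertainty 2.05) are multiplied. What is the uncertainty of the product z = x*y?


For a product z = x*y, the relative uncertainty is:
uz/z = sqrt((ux/x)^2 + (uy/y)^2)
Relative uncertainties: ux/x = 3.35/45.5 = 0.073626
uy/y = 2.05/14.8 = 0.138514
z = 45.5 * 14.8 = 673.4
uz = 673.4 * sqrt(0.073626^2 + 0.138514^2) = 105.633

105.633


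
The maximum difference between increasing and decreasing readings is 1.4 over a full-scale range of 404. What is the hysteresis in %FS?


Hysteresis = (max difference / full scale) * 100%.
H = (1.4 / 404) * 100
H = 0.347 %FS

0.347 %FS


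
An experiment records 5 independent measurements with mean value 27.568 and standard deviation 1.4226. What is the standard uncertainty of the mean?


The standard uncertainty for Type A evaluation is u = s / sqrt(n).
u = 1.4226 / sqrt(5)
u = 1.4226 / 2.2361
u = 0.6362

0.6362


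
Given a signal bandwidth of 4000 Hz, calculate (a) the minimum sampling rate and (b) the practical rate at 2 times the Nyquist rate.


By Nyquist theorem, fs_min = 2 * fmax.
fs_min = 2 * 4000 = 8000 Hz
Practical rate = 2 * fs_min = 2 * 8000 = 16000 Hz

fs_min = 8000 Hz, fs_practical = 16000 Hz


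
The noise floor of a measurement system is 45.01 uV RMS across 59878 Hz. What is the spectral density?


Noise spectral density = Vrms / sqrt(BW).
NSD = 45.01 / sqrt(59878)
NSD = 45.01 / 244.6998
NSD = 0.1839 uV/sqrt(Hz)

0.1839 uV/sqrt(Hz)


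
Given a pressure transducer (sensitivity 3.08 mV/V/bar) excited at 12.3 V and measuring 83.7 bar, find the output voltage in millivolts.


Output = sensitivity * Vex * P.
Vout = 3.08 * 12.3 * 83.7
Vout = 37.884 * 83.7
Vout = 3170.89 mV

3170.89 mV


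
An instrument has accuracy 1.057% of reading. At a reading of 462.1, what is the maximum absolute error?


Absolute error = (accuracy% / 100) * reading.
Error = (1.057 / 100) * 462.1
Error = 0.01057 * 462.1
Error = 4.8844

4.8844


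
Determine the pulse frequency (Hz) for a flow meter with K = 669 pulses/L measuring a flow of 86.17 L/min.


Frequency = K * Q / 60 (converting L/min to L/s).
f = 669 * 86.17 / 60
f = 57647.73 / 60
f = 960.8 Hz

960.8 Hz


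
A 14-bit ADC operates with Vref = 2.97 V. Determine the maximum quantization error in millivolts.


The maximum quantization error is +/- LSB/2.
LSB = Vref / 2^n = 2.97 / 16384 = 0.00018127 V
Max error = LSB / 2 = 0.00018127 / 2 = 9.064e-05 V
Max error = 0.0906 mV

0.0906 mV


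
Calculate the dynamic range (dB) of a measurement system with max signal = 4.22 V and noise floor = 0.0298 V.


Dynamic range = 20 * log10(Vmax / Vnoise).
DR = 20 * log10(4.22 / 0.0298)
DR = 20 * log10(141.61)
DR = 43.02 dB

43.02 dB


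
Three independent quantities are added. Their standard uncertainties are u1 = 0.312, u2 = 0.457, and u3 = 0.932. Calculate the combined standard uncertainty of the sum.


For a sum of independent quantities, uc = sqrt(u1^2 + u2^2 + u3^2).
uc = sqrt(0.312^2 + 0.457^2 + 0.932^2)
uc = sqrt(0.097344 + 0.208849 + 0.868624)
uc = 1.0839

1.0839


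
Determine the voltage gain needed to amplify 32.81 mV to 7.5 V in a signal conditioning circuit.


Gain = Vout / Vin (converting to same units).
G = 7.5 V / 32.81 mV
G = 7500.0 mV / 32.81 mV
G = 228.59

228.59


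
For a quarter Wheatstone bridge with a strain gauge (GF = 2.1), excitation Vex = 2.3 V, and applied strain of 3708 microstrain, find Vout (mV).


Quarter bridge output: Vout = (GF * epsilon * Vex) / 4.
Vout = (2.1 * 3708e-6 * 2.3) / 4
Vout = 0.01790964 / 4 V
Vout = 0.00447741 V = 4.4774 mV

4.4774 mV


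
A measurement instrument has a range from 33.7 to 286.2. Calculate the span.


Span = upper range - lower range.
Span = 286.2 - (33.7)
Span = 252.5

252.5


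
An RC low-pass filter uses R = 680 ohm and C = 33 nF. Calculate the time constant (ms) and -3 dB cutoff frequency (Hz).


Time constant: tau = R * C.
tau = 680 * 3.30e-08 = 2.244e-05 s
tau = 0.0224 ms
Cutoff frequency: fc = 1 / (2*pi*R*C).
fc = 1 / (2*pi*2.244e-05) = 7092.47 Hz

tau = 0.0224 ms, fc = 7092.47 Hz


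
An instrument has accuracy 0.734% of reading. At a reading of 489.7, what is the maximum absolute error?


Absolute error = (accuracy% / 100) * reading.
Error = (0.734 / 100) * 489.7
Error = 0.00734 * 489.7
Error = 3.5944

3.5944


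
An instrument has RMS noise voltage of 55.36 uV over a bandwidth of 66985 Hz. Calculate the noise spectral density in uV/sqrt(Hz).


Noise spectral density = Vrms / sqrt(BW).
NSD = 55.36 / sqrt(66985)
NSD = 55.36 / 258.8146
NSD = 0.2139 uV/sqrt(Hz)

0.2139 uV/sqrt(Hz)


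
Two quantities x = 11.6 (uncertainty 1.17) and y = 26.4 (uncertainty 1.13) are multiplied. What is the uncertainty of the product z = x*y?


For a product z = x*y, the relative uncertainty is:
uz/z = sqrt((ux/x)^2 + (uy/y)^2)
Relative uncertainties: ux/x = 1.17/11.6 = 0.100862
uy/y = 1.13/26.4 = 0.042803
z = 11.6 * 26.4 = 306.2
uz = 306.2 * sqrt(0.100862^2 + 0.042803^2) = 33.554

33.554


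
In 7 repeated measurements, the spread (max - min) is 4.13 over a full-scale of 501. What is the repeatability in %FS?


Repeatability = (spread / full scale) * 100%.
R = (4.13 / 501) * 100
R = 0.824 %FS

0.824 %FS


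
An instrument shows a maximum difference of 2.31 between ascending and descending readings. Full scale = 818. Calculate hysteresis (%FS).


Hysteresis = (max difference / full scale) * 100%.
H = (2.31 / 818) * 100
H = 0.282 %FS

0.282 %FS


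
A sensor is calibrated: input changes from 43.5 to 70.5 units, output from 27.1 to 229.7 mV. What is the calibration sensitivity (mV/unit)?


Sensitivity = (y2 - y1) / (x2 - x1).
S = (229.7 - 27.1) / (70.5 - 43.5)
S = 202.6 / 27.0
S = 7.5037 mV/unit

7.5037 mV/unit


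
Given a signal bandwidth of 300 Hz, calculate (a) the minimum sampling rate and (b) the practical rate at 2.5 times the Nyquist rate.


By Nyquist theorem, fs_min = 2 * fmax.
fs_min = 2 * 300 = 600 Hz
Practical rate = 2.5 * fs_min = 2.5 * 600 = 1500 Hz

fs_min = 600 Hz, fs_practical = 1500 Hz


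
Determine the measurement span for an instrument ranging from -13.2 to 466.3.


Span = upper range - lower range.
Span = 466.3 - (-13.2)
Span = 479.5

479.5


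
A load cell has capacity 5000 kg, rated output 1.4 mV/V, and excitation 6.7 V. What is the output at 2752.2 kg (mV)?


Vout = rated_output * Vex * (load / capacity).
Vout = 1.4 * 6.7 * (2752.2 / 5000)
Vout = 1.4 * 6.7 * 0.55044
Vout = 5.163 mV

5.163 mV


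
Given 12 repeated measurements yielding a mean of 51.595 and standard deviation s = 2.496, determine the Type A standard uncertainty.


The standard uncertainty for Type A evaluation is u = s / sqrt(n).
u = 2.496 / sqrt(12)
u = 2.496 / 3.4641
u = 0.7205

0.7205


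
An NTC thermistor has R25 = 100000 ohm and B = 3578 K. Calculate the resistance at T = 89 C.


NTC thermistor equation: Rt = R25 * exp(B * (1/T - 1/T25)).
T in Kelvin: 362.15 K, T25 = 298.15 K
1/T - 1/T25 = 1/362.15 - 1/298.15 = -0.00059273
B * (1/T - 1/T25) = 3578 * -0.00059273 = -2.1208
Rt = 100000 * exp(-2.1208) = 11993.7 ohm

11993.7 ohm


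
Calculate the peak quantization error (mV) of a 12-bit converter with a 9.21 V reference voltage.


The maximum quantization error is +/- LSB/2.
LSB = Vref / 2^n = 9.21 / 4096 = 0.00224854 V
Max error = LSB / 2 = 0.00224854 / 2 = 0.00112427 V
Max error = 1.1243 mV

1.1243 mV


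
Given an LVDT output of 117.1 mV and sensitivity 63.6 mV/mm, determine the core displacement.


Displacement = Vout / sensitivity.
d = 117.1 / 63.6
d = 1.841 mm

1.841 mm


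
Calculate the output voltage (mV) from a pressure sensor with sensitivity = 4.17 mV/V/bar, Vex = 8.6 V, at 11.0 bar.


Output = sensitivity * Vex * P.
Vout = 4.17 * 8.6 * 11.0
Vout = 35.862 * 11.0
Vout = 394.48 mV

394.48 mV


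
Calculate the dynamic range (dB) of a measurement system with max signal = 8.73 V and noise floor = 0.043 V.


Dynamic range = 20 * log10(Vmax / Vnoise).
DR = 20 * log10(8.73 / 0.043)
DR = 20 * log10(203.02)
DR = 46.15 dB

46.15 dB


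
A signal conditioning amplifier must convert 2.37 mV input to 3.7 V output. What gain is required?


Gain = Vout / Vin (converting to same units).
G = 3.7 V / 2.37 mV
G = 3700.0 mV / 2.37 mV
G = 1561.18

1561.18


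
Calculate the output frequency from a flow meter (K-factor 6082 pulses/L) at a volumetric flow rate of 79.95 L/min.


Frequency = K * Q / 60 (converting L/min to L/s).
f = 6082 * 79.95 / 60
f = 486255.9 / 60
f = 8104.27 Hz

8104.27 Hz


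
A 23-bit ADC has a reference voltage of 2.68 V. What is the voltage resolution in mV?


The resolution (LSB) of an ADC is Vref / 2^n.
LSB = 2.68 / 2^23
LSB = 2.68 / 8388608
LSB = 3.2e-07 V = 0.00031948 mV

0.00031948 mV


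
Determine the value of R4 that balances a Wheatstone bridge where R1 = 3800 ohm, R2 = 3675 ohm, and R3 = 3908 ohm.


At balance: R1*R4 = R2*R3, so R4 = R2*R3/R1.
R4 = 3675 * 3908 / 3800
R4 = 14361900 / 3800
R4 = 3779.45 ohm

3779.45 ohm


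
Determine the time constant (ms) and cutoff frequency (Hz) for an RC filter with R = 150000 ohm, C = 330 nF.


Time constant: tau = R * C.
tau = 150000 * 3.30e-07 = 0.0495 s
tau = 49.5 ms
Cutoff frequency: fc = 1 / (2*pi*R*C).
fc = 1 / (2*pi*0.0495) = 3.22 Hz

tau = 49.5 ms, fc = 3.22 Hz


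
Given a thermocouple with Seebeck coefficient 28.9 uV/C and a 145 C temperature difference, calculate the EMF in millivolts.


The thermocouple output V = sensitivity * dT.
V = 28.9 uV/C * 145 C
V = 4190.5 uV
V = 4.191 mV

4.191 mV


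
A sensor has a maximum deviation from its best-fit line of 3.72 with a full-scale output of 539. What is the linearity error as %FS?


Linearity error = (max deviation / full scale) * 100%.
Linearity = (3.72 / 539) * 100
Linearity = 0.69 %FS

0.69 %FS


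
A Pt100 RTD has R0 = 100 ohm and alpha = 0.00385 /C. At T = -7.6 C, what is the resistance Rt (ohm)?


The RTD equation: Rt = R0 * (1 + alpha * T).
Rt = 100 * (1 + 0.00385 * -7.6)
Rt = 100 * (1 + -0.02926)
Rt = 100 * 0.97074
Rt = 97.074 ohm

97.074 ohm


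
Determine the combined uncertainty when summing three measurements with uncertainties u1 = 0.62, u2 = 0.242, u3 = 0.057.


For a sum of independent quantities, uc = sqrt(u1^2 + u2^2 + u3^2).
uc = sqrt(0.62^2 + 0.242^2 + 0.057^2)
uc = sqrt(0.3844 + 0.058564 + 0.003249)
uc = 0.668

0.668


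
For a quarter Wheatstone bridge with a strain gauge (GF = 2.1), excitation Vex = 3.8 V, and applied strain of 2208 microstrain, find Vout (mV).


Quarter bridge output: Vout = (GF * epsilon * Vex) / 4.
Vout = (2.1 * 2208e-6 * 3.8) / 4
Vout = 0.01761984 / 4 V
Vout = 0.00440496 V = 4.405 mV

4.405 mV


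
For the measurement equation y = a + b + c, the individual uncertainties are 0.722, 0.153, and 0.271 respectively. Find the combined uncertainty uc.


For a sum of independent quantities, uc = sqrt(u1^2 + u2^2 + u3^2).
uc = sqrt(0.722^2 + 0.153^2 + 0.271^2)
uc = sqrt(0.521284 + 0.023409 + 0.073441)
uc = 0.7862

0.7862


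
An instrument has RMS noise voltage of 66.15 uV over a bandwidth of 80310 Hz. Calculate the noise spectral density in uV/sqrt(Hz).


Noise spectral density = Vrms / sqrt(BW).
NSD = 66.15 / sqrt(80310)
NSD = 66.15 / 283.3902
NSD = 0.2334 uV/sqrt(Hz)

0.2334 uV/sqrt(Hz)


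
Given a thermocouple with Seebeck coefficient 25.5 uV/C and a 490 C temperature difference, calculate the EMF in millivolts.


The thermocouple output V = sensitivity * dT.
V = 25.5 uV/C * 490 C
V = 12495.0 uV
V = 12.495 mV

12.495 mV


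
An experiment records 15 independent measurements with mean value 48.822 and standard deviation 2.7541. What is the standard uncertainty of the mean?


The standard uncertainty for Type A evaluation is u = s / sqrt(n).
u = 2.7541 / sqrt(15)
u = 2.7541 / 3.873
u = 0.7111

0.7111


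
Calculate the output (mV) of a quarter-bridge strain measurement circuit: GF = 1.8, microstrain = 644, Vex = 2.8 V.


Quarter bridge output: Vout = (GF * epsilon * Vex) / 4.
Vout = (1.8 * 644e-6 * 2.8) / 4
Vout = 0.00324576 / 4 V
Vout = 0.00081144 V = 0.8114 mV

0.8114 mV
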